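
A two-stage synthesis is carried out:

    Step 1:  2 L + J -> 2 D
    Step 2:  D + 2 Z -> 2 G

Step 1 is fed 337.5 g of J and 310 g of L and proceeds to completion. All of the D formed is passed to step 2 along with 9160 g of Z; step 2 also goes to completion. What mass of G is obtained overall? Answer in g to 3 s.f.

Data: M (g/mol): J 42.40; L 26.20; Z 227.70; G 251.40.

Step 1:
n(J) = 337.5 / 42.40 = 7.960 mol
n(L) = 310.0 / 26.20 = 11.83 mol
n/ν → J: 7.960, L: 5.915; L is limiting.
n(D) produced = (2/2) × 11.83 = 11.83 mol
Step 2:
n(D) available = 11.83 mol
n(Z) = 9160 / 227.70 = 40.23 mol
n/ν → D: 11.83, Z: 20.12; D is limiting.
n(G) = (2/1) × 11.83 = 23.66 mol
mass = 23.66 × 251.40 = 5948 g

5950 g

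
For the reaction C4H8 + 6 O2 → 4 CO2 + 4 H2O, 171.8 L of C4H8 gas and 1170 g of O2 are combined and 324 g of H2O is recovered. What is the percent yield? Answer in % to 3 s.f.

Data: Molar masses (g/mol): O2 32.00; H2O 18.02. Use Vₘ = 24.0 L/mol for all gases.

n(C4H8) = 171.8 / 24.0 = 7.158 mol
n(O2) = 1170 / 32.00 = 36.56 mol
n/ν → C4H8: 7.158, O2: 6.093; O2 is limiting.
theoretical n(H2O) = (4/6) × 36.56 = 24.37 mol → 439.1 g
% yield = 324 / 439.1 × 100 = 73.79 %

73.8 %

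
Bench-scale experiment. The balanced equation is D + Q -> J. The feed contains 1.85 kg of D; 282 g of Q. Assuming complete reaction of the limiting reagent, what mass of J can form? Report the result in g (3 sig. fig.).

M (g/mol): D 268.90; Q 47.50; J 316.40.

1880 g

n(D) = 1.850×1000 / 268.90 = 6.880 mol
n(Q) = 282.0 / 47.50 = 5.937 mol
n/ν for D = 6.880/1 = 6.880
n/ν for Q = 5.937/1 = 5.937
Smallest n/ν is Q → limiting reagent.
n(J) = (1/1) × 5.937 = 5.937 mol
mass = 5.937 × 316.40 = 1878 g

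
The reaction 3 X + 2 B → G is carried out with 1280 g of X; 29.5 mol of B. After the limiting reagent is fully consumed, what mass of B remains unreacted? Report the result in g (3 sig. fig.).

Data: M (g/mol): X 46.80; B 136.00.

1530 g

n(X) = 1280 / 46.80 = 27.35 mol
n(B) = 29.50 mol
n/ν for X = 27.35/3 = 9.117
n/ν for B = 29.50/2 = 14.75
Smallest n/ν is X → limiting reagent.
B consumed = (2/3) × 27.35 = 18.23 mol
B remaining = 29.50 − 18.23 = 11.27 mol
mass = 11.27 × 136.00 = 1533 g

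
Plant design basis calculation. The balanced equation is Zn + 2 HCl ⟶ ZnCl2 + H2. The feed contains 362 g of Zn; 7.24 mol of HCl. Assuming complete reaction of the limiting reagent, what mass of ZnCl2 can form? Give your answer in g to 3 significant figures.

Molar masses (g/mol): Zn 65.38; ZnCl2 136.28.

493 g

n(Zn) = 362.0 / 65.38 = 5.537 mol
n(HCl) = 7.240 mol
n/ν for Zn = 5.537/1 = 5.537
n/ν for HCl = 7.240/2 = 3.620
Smallest n/ν is HCl → limiting reagent.
n(ZnCl2) = (1/2) × 7.240 = 3.620 mol
mass = 3.620 × 136.28 = 493.3 g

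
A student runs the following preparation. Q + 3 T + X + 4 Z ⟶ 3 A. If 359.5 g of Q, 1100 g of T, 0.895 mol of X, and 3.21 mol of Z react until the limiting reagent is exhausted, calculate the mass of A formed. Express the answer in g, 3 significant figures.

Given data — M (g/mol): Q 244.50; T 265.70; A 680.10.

n(Q) = 359.5 / 244.50 = 1.470 mol
n(T) = 1100 / 265.70 = 4.140 mol
n(X) = 0.8950 mol
n(Z) = 3.210 mol
n/ν → Q: 1.470, T: 1.380, X: 0.8950, Z: 0.8025; Z is limiting.
n(A) = (3/4) × 3.210 = 2.408 mol
mass = 2.408 × 680.10 = 1638 g

1640 g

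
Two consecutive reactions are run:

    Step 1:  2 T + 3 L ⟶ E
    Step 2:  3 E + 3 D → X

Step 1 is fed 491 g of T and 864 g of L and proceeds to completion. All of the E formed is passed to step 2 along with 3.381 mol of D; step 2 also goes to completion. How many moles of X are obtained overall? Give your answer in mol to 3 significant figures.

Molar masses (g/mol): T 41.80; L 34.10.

Step 1:
n(T) = 491.0 / 41.80 = 11.75 mol
n(L) = 864.0 / 34.10 = 25.34 mol
n/ν for T = 11.75/2 = 5.875
n/ν for L = 25.34/3 = 8.447
Smallest n/ν is T → limiting reagent.
n(E) produced = (1/2) × 11.75 = 5.875 mol
Step 2:
n(E) available = 5.875 mol
n(D) = 3.381 mol
n/ν for E = 5.875/3 = 1.958
n/ν for D = 3.381/3 = 1.127
Smallest n/ν is D → limiting reagent.
n(X) = (1/3) × 3.381 = 1.127 mol

1.13 mol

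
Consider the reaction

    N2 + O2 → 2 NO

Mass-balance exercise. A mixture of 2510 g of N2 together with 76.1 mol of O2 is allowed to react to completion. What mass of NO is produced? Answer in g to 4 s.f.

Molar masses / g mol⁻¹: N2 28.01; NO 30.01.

4568 g

n(N2) = 2510 / 28.01 = 89.61 mol
n(O2) = 76.10 mol
n/ν for N2 = 89.61/1 = 89.61
n/ν for O2 = 76.10/1 = 76.10
Smallest n/ν is O2 → limiting reagent.
n(NO) = (2/1) × 76.10 = 152.2 mol
mass = 152.2 × 30.01 = 4568 g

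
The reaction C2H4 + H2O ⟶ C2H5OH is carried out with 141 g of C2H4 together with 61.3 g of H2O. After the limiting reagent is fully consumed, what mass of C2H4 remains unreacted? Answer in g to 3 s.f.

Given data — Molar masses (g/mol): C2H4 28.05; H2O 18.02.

45.6 g

n(C2H4) = 141.0 / 28.05 = 5.027 mol
n(H2O) = 61.30 / 18.02 = 3.402 mol
n/ν → C2H4: 5.027, H2O: 3.402; H2O is limiting.
C2H4 consumed = (1/1) × 3.402 = 3.402 mol
C2H4 remaining = 5.027 − 3.402 = 1.625 mol
mass = 1.625 × 28.05 = 45.58 g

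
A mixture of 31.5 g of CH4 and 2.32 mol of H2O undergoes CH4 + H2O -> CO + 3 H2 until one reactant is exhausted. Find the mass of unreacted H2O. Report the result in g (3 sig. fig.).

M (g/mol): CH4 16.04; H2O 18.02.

n(CH4) = 31.50 / 16.04 = 1.964 mol
n(H2O) = 2.320 mol
n/ν for CH4 = 1.964/1 = 1.964
n/ν for H2O = 2.320/1 = 2.320
Smallest n/ν is CH4 → limiting reagent.
H2O consumed = (1/1) × 1.964 = 1.964 mol
H2O remaining = 2.320 − 1.964 = 0.3560 mol
mass = 0.3560 × 18.02 = 6.415 g

6.42 g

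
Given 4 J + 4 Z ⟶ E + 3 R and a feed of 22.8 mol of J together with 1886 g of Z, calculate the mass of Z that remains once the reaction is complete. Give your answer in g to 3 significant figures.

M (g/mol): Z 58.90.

n(J) = 22.80 mol
n(Z) = 1886 / 58.90 = 32.02 mol
n/ν for J = 22.80/4 = 5.700
n/ν for Z = 32.02/4 = 8.005
Smallest n/ν is J → limiting reagent.
Z consumed = (4/4) × 22.80 = 22.80 mol
Z remaining = 32.02 − 22.80 = 9.220 mol
mass = 9.220 × 58.90 = 543.1 g

543 g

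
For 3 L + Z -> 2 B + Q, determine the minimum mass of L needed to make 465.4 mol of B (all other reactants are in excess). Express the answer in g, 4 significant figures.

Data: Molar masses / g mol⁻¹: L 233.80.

163200 g

n(B) = 465.4 mol
n(L) = (3/2) × 465.4 = 698.1 mol
mass = 698.1 × 233.80 = 163200 g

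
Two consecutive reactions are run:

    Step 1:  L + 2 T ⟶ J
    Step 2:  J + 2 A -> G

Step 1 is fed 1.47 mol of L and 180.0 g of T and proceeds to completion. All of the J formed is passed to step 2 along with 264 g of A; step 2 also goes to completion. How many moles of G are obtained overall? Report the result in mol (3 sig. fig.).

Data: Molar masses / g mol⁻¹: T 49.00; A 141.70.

Step 1:
n(L) = 1.470 mol
n(T) = 180.0 / 49.00 = 3.673 mol
n/ν → L: 1.470, T: 1.837; L is limiting.
n(J) produced = (1/1) × 1.470 = 1.470 mol
Step 2:
n(J) available = 1.470 mol
n(A) = 264.0 / 141.70 = 1.863 mol
n/ν → J: 1.470, A: 0.9315; A is limiting.
n(G) = (1/2) × 1.863 = 0.9315 mol

0.932 mol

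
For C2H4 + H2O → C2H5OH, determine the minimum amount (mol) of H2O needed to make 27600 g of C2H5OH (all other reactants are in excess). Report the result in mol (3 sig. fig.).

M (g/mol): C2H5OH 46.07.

n(C2H5OH) = 27600 / 46.07 = 599.1 mol
n(H2O) = (1/1) × 599.1 = 599.1 mol

599 mol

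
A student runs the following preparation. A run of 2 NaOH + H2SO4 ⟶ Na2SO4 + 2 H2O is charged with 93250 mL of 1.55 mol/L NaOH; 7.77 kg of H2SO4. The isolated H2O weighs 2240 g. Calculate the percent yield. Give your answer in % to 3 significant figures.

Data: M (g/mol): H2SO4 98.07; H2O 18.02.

86.0 %

n(NaOH) = 1.55 × 93250/1000 = 144.5 mol
n(H2SO4) = 7.770×1000 / 98.07 = 79.23 mol
n/ν for NaOH = 144.5/2 = 72.25
n/ν for H2SO4 = 79.23/1 = 79.23
Smallest n/ν is NaOH → limiting reagent.
theoretical n(H2O) = (2/2) × 144.5 = 144.5 mol → 2604 g
% yield = 2240 / 2604 × 100 = 86.02 %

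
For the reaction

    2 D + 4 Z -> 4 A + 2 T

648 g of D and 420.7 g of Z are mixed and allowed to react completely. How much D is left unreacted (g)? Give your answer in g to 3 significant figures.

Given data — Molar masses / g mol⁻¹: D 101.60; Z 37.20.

73.5 g

n(D) = 648.0 / 101.60 = 6.378 mol
n(Z) = 420.7 / 37.20 = 11.31 mol
n/ν for D = 6.378/2 = 3.189
n/ν for Z = 11.31/4 = 2.828
Smallest n/ν is Z → limiting reagent.
D consumed = (2/4) × 11.31 = 5.655 mol
D remaining = 6.378 − 5.655 = 0.7230 mol
mass = 0.7230 × 101.60 = 73.46 g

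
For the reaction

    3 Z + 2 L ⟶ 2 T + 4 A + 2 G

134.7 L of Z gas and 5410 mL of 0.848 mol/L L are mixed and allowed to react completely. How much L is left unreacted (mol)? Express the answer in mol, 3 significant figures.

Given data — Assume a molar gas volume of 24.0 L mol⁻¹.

0.846 mol

n(Z) = 134.7 / 24.0 = 5.613 mol
n(L) = 0.848 × 5410/1000 = 4.588 mol
n/ν for Z = 5.613/3 = 1.871
n/ν for L = 4.588/2 = 2.294
Smallest n/ν is Z → limiting reagent.
L consumed = (2/3) × 5.613 = 3.742 mol
L remaining = 4.588 − 3.742 = 0.8460 mol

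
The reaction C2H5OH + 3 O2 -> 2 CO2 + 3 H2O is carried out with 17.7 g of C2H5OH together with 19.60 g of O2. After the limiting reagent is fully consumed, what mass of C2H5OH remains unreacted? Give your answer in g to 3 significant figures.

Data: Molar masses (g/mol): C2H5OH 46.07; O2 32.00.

8.29 g

n(C2H5OH) = 17.70 / 46.07 = 0.3842 mol
n(O2) = 19.60 / 32.00 = 0.6125 mol
n/ν → C2H5OH: 0.3842, O2: 0.2042; O2 is limiting.
C2H5OH consumed = (1/3) × 0.6125 = 0.2042 mol
C2H5OH remaining = 0.3842 − 0.2042 = 0.1800 mol
mass = 0.1800 × 46.07 = 8.293 g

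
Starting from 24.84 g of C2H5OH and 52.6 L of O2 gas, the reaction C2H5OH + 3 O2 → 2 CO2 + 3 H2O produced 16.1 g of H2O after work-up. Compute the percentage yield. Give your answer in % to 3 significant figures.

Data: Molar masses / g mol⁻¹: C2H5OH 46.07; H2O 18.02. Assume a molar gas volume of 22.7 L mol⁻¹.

55.2 %

n(C2H5OH) = 24.84 / 46.07 = 0.5392 mol
n(O2) = 52.60 / 22.7 = 2.317 mol
n/ν → C2H5OH: 0.5392, O2: 0.7723; C2H5OH is limiting.
theoretical n(H2O) = (3/1) × 0.5392 = 1.618 mol → 29.16 g
% yield = 16.1 / 29.16 × 100 = 55.21 %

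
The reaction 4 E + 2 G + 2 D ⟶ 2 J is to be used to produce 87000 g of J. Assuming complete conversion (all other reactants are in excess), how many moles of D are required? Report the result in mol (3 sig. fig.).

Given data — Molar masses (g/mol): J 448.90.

194 mol

n(J) = 87000 / 448.90 = 193.8 mol
n(D) = (2/2) × 193.8 = 193.8 mol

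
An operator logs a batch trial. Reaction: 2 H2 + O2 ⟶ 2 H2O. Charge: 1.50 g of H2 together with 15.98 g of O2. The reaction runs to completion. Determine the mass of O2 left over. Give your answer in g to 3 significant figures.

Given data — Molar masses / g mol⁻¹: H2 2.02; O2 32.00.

4.10 g

n(H2) = 1.500 / 2.02 = 0.7426 mol
n(O2) = 15.98 / 32.00 = 0.4994 mol
n/ν → H2: 0.3713, O2: 0.4994; H2 is limiting.
O2 consumed = (1/2) × 0.7426 = 0.3713 mol
O2 remaining = 0.4994 − 0.3713 = 0.1281 mol
mass = 0.1281 × 32.00 = 4.099 g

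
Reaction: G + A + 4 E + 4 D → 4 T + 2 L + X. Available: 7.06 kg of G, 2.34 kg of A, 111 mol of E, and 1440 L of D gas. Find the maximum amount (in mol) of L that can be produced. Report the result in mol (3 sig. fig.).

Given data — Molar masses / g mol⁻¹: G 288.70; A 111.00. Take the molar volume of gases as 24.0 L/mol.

n(G) = 7.060×1000 / 288.70 = 24.45 mol
n(A) = 2.340×1000 / 111.00 = 21.08 mol
n(E) = 111.0 mol
n(D) = 1440 / 24.0 = 60.00 mol
n/ν for G = 24.45/1 = 24.45
n/ν for A = 21.08/1 = 21.08
n/ν for E = 111.0/4 = 27.75
n/ν for D = 60.00/4 = 15.00
Smallest n/ν is D → limiting reagent.
n(L) = (2/4) × 60.00 = 30.00 mol

30.0 mol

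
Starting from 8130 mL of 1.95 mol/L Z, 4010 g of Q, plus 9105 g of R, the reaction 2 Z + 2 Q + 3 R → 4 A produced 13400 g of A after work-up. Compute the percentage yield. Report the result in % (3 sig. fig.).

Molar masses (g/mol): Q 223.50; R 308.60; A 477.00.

88.6 %

n(Z) = 1.95 × 8130/1000 = 15.85 mol
n(Q) = 4010 / 223.50 = 17.94 mol
n(R) = 9105 / 308.60 = 29.50 mol
n/ν for Z = 15.85/2 = 7.925
n/ν for Q = 17.94/2 = 8.970
n/ν for R = 29.50/3 = 9.833
Smallest n/ν is Z → limiting reagent.
theoretical n(A) = (4/2) × 15.85 = 31.70 mol → 15120 g
% yield = 13400 / 15120 × 100 = 88.62 %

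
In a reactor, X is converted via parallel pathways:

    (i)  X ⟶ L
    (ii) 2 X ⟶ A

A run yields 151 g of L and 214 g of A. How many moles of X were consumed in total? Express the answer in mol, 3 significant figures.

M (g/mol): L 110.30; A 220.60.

3.31 mol

n(L) = 151 / 110.30 = 1.369 mol
n(A) = 214 / 220.60 = 0.9701 mol
n(X) via (i) = (1/1)×1.369 = 1.369 mol
n(X) via (ii) = (2/1)×0.9701 = 1.940 mol
total n(X) = 1.369 + 1.940 = 3.309 mol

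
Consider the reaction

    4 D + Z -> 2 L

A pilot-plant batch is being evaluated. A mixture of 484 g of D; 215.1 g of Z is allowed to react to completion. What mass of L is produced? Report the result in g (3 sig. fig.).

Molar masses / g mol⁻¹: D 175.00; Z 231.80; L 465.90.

644 g

n(D) = 484.0 / 175.00 = 2.766 mol
n(Z) = 215.1 / 231.80 = 0.9280 mol
n/ν for D = 2.766/4 = 0.6915
n/ν for Z = 0.9280/1 = 0.9280
Smallest n/ν is D → limiting reagent.
n(L) = (2/4) × 2.766 = 1.383 mol
mass = 1.383 × 465.90 = 644.3 g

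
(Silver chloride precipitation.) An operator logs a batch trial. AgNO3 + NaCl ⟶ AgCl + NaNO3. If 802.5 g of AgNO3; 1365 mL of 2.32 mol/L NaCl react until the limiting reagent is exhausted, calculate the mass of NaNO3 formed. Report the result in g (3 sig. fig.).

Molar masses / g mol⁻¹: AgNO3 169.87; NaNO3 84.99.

269 g

n(AgNO3) = 802.5 / 169.87 = 4.724 mol
n(NaCl) = 2.32 × 1365/1000 = 3.167 mol
n/ν for AgNO3 = 4.724/1 = 4.724
n/ν for NaCl = 3.167/1 = 3.167
Smallest n/ν is NaCl → limiting reagent.
n(NaNO3) = (1/1) × 3.167 = 3.167 mol
mass = 3.167 × 84.99 = 269.2 g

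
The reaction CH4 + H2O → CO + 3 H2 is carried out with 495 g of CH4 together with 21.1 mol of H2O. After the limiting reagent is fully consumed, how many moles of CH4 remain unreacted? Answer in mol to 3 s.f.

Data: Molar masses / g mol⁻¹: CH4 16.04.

9.76 mol

n(CH4) = 495.0 / 16.04 = 30.86 mol
n(H2O) = 21.10 mol
n/ν for CH4 = 30.86/1 = 30.86
n/ν for H2O = 21.10/1 = 21.10
Smallest n/ν is H2O → limiting reagent.
CH4 consumed = (1/1) × 21.10 = 21.10 mol
CH4 remaining = 30.86 − 21.10 = 9.760 mol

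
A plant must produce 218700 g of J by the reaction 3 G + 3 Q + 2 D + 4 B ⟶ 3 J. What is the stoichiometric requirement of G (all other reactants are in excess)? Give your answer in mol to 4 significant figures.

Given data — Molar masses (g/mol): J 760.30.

287.6 mol

n(J) = 218700 / 760.30 = 287.6 mol
n(G) = (3/3) × 287.6 = 287.6 mol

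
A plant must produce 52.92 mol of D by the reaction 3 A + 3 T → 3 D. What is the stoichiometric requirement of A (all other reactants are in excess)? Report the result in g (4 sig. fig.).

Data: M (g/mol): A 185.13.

9797 g

n(D) = 52.92 mol
n(A) = (3/3) × 52.92 = 52.92 mol
mass = 52.92 × 185.13 = 9797 g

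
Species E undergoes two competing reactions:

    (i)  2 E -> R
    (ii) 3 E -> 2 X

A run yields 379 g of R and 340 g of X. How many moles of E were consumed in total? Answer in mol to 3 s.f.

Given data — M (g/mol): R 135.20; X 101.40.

10.6 mol

n(R) = 379 / 135.20 = 2.803 mol
n(X) = 340 / 101.40 = 3.353 mol
n(E) via (i) = (2/1)×2.803 = 5.606 mol
n(E) via (ii) = (3/2)×3.353 = 5.030 mol
total n(E) = 5.606 + 5.030 = 10.64 mol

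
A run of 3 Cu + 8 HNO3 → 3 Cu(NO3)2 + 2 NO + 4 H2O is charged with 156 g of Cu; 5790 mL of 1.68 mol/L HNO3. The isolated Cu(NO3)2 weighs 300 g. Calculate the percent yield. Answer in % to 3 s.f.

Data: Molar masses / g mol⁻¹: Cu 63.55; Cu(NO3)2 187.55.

65.2 %

n(Cu) = 156.0 / 63.55 = 2.455 mol
n(HNO3) = 1.68 × 5790/1000 = 9.727 mol
n/ν → Cu: 0.8183, HNO3: 1.216; Cu is limiting.
theoretical n(Cu(NO3)2) = (3/3) × 2.455 = 2.455 mol → 460.4 g
% yield = 300 / 460.4 × 100 = 65.16 %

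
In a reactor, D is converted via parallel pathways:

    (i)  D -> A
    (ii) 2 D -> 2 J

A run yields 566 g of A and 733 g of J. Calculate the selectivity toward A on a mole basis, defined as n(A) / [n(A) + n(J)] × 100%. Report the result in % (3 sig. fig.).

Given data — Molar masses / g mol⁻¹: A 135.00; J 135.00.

43.6 %

n(A) = 566 / 135.00 = 4.193 mol
n(J) = 733 / 135.00 = 5.430 mol
selectivity = 4.193/(4.193+5.430) × 100 = 43.57 %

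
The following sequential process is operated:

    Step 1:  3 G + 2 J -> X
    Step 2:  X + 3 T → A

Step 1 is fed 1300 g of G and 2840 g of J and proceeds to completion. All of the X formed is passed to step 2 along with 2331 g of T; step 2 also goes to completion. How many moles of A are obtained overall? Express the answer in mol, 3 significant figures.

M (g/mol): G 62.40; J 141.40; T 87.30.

Step 1:
n(G) = 1300 / 62.40 = 20.83 mol
n(J) = 2840 / 141.40 = 20.08 mol
n/ν → G: 6.943, J: 10.04; G is limiting.
n(X) produced = (1/3) × 20.83 = 6.943 mol
Step 2:
n(X) available = 6.943 mol
n(T) = 2331 / 87.30 = 26.70 mol
n/ν → X: 6.943, T: 8.900; X is limiting.
n(A) = (1/1) × 6.943 = 6.943 mol

6.94 mol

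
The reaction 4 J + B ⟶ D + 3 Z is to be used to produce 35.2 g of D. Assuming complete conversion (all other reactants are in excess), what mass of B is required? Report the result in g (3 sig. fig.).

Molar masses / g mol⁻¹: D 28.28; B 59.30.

n(D) = 35.2 / 28.28 = 1.245 mol
n(B) = (1/1) × 1.245 = 1.245 mol
mass = 1.245 × 59.30 = 73.83 g

73.8 g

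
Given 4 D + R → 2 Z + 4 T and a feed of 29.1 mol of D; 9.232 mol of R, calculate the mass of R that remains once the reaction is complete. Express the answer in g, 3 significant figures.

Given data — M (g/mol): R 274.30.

537 g

n(D) = 29.10 mol
n(R) = 9.232 mol
n/ν for D = 29.10/4 = 7.275
n/ν for R = 9.232/1 = 9.232
Smallest n/ν is D → limiting reagent.
R consumed = (1/4) × 29.10 = 7.275 mol
R remaining = 9.232 − 7.275 = 1.957 mol
mass = 1.957 × 274.30 = 536.8 g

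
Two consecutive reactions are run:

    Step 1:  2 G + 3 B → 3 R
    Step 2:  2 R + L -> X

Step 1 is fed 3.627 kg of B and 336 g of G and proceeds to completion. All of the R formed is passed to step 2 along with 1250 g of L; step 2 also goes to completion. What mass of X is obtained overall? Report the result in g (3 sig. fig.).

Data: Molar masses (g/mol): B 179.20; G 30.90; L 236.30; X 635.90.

Step 1:
n(B) = 3.627×1000 / 179.20 = 20.24 mol
n(G) = 336.0 / 30.90 = 10.87 mol
n/ν → B: 6.747, G: 5.435; G is limiting.
n(R) produced = (3/2) × 10.87 = 16.31 mol
Step 2:
n(R) available = 16.31 mol
n(L) = 1250 / 236.30 = 5.290 mol
n/ν → R: 8.155, L: 5.290; L is limiting.
n(X) = (1/1) × 5.290 = 5.290 mol
mass = 5.290 × 635.90 = 3364 g

3360 g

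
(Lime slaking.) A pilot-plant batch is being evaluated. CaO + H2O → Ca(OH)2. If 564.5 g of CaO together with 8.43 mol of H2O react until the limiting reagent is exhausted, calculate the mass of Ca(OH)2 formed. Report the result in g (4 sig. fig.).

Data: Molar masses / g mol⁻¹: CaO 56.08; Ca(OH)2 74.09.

n(CaO) = 564.5 / 56.08 = 10.07 mol
n(H2O) = 8.430 mol
n/ν for CaO = 10.07/1 = 10.07
n/ν for H2O = 8.430/1 = 8.430
Smallest n/ν is H2O → limiting reagent.
n(Ca(OH)2) = (1/1) × 8.430 = 8.430 mol
mass = 8.430 × 74.09 = 624.6 g

624.6 g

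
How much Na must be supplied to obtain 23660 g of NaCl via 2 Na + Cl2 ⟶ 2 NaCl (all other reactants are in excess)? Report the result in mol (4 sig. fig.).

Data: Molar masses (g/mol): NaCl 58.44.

404.9 mol

n(NaCl) = 23660 / 58.44 = 404.9 mol
n(Na) = (2/2) × 404.9 = 404.9 mol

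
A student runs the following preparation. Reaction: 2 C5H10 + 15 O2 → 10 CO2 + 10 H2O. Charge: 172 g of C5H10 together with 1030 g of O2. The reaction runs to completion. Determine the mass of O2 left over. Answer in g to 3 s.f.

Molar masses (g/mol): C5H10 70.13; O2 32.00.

n(C5H10) = 172.0 / 70.13 = 2.453 mol
n(O2) = 1030 / 32.00 = 32.19 mol
n/ν for C5H10 = 2.453/2 = 1.227
n/ν for O2 = 32.19/15 = 2.146
Smallest n/ν is C5H10 → limiting reagent.
O2 consumed = (15/2) × 2.453 = 18.40 mol
O2 remaining = 32.19 − 18.40 = 13.79 mol
mass = 13.79 × 32.00 = 441.3 g

441 g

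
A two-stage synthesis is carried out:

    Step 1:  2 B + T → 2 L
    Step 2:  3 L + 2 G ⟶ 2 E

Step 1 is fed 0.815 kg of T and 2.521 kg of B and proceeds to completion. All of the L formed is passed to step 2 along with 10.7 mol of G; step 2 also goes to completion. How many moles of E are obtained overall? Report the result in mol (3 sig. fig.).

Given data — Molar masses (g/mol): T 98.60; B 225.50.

7.45 mol

Step 1:
n(T) = 0.8150×1000 / 98.60 = 8.266 mol
n(B) = 2.521×1000 / 225.50 = 11.18 mol
n/ν for T = 8.266/1 = 8.266
n/ν for B = 11.18/2 = 5.590
Smallest n/ν is B → limiting reagent.
n(L) produced = (2/2) × 11.18 = 11.18 mol
Step 2:
n(L) available = 11.18 mol
n(G) = 10.70 mol
n/ν for L = 11.18/3 = 3.727
n/ν for G = 10.70/2 = 5.350
Smallest n/ν is L → limiting reagent.
n(E) = (2/3) × 11.18 = 7.453 mol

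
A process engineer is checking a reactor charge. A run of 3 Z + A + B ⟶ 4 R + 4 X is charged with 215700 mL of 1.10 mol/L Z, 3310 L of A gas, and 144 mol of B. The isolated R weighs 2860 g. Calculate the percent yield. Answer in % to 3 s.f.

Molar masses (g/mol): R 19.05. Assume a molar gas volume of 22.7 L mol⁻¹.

47.5 %

n(Z) = 1.10 × 215700/1000 = 237.3 mol
n(A) = 3310 / 22.7 = 145.8 mol
n(B) = 144.0 mol
n/ν for Z = 237.3/3 = 79.10
n/ν for A = 145.8/1 = 145.8
n/ν for B = 144.0/1 = 144.0
Smallest n/ν is Z → limiting reagent.
theoretical n(R) = (4/3) × 237.3 = 316.4 mol → 6027 g
% yield = 2860 / 6027 × 100 = 47.45 %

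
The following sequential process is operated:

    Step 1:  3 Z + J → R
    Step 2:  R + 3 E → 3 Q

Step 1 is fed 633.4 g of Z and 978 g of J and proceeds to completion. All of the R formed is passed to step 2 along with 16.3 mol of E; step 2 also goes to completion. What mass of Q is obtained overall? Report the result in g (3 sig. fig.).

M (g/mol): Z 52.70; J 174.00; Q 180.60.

Step 1:
n(Z) = 633.4 / 52.70 = 12.02 mol
n(J) = 978.0 / 174.00 = 5.621 mol
n/ν for Z = 12.02/3 = 4.007
n/ν for J = 5.621/1 = 5.621
Smallest n/ν is Z → limiting reagent.
n(R) produced = (1/3) × 12.02 = 4.007 mol
Step 2:
n(R) available = 4.007 mol
n(E) = 16.30 mol
n/ν for R = 4.007/1 = 4.007
n/ν for E = 16.30/3 = 5.433
Smallest n/ν is R → limiting reagent.
n(Q) = (3/1) × 4.007 = 12.02 mol
mass = 12.02 × 180.60 = 2171 g

2170 g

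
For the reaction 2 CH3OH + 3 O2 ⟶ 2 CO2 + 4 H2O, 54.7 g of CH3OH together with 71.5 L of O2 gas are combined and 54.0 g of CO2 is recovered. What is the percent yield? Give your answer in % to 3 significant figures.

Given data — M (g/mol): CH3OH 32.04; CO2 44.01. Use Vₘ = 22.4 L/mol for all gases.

71.9 %

n(CH3OH) = 54.70 / 32.04 = 1.707 mol
n(O2) = 71.50 / 22.4 = 3.192 mol
n/ν for CH3OH = 1.707/2 = 0.8535
n/ν for O2 = 3.192/3 = 1.064
Smallest n/ν is CH3OH → limiting reagent.
theoretical n(CO2) = (2/2) × 1.707 = 1.707 mol → 75.13 g
% yield = 54.0 / 75.13 × 100 = 71.88 %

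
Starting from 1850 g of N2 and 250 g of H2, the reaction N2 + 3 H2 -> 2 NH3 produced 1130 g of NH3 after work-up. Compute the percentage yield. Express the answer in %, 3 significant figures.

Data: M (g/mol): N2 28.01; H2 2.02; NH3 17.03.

n(N2) = 1850 / 28.01 = 66.05 mol
n(H2) = 250.0 / 2.02 = 123.8 mol
n/ν → N2: 66.05, H2: 41.27; H2 is limiting.
theoretical n(NH3) = (2/3) × 123.8 = 82.53 mol → 1405 g
% yield = 1130 / 1405 × 100 = 80.43 %

80.4 %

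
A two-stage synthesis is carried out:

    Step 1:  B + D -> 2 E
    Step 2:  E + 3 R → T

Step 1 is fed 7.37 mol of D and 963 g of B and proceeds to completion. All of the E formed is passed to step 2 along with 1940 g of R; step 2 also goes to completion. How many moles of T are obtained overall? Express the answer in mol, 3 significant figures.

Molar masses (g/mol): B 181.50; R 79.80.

8.10 mol

Step 1:
n(D) = 7.370 mol
n(B) = 963.0 / 181.50 = 5.306 mol
n/ν for D = 7.370/1 = 7.370
n/ν for B = 5.306/1 = 5.306
Smallest n/ν is B → limiting reagent.
n(E) produced = (2/1) × 5.306 = 10.61 mol
Step 2:
n(E) available = 10.61 mol
n(R) = 1940 / 79.80 = 24.31 mol
n/ν for E = 10.61/1 = 10.61
n/ν for R = 24.31/3 = 8.103
Smallest n/ν is R → limiting reagent.
n(T) = (1/3) × 24.31 = 8.103 mol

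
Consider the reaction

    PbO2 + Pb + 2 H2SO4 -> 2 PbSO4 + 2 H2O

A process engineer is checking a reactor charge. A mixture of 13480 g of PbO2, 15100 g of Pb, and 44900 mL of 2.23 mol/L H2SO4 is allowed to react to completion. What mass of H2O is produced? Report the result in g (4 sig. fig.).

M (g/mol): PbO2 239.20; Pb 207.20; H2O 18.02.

n(PbO2) = 13480 / 239.20 = 56.35 mol
n(Pb) = 15100 / 207.20 = 72.88 mol
n(H2SO4) = 2.23 × 44900/1000 = 100.1 mol
n/ν → PbO2: 56.35, Pb: 72.88, H2SO4: 50.05; H2SO4 is limiting.
n(H2O) = (2/2) × 100.1 = 100.1 mol
mass = 100.1 × 18.02 = 1804 g

1804 g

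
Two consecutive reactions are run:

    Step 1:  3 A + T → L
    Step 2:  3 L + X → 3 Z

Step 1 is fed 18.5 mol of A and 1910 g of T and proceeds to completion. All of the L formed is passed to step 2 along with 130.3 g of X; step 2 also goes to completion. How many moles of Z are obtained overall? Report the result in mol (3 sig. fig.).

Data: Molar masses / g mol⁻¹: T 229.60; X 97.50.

Step 1:
n(A) = 18.50 mol
n(T) = 1910 / 229.60 = 8.319 mol
n/ν for A = 18.50/3 = 6.167
n/ν for T = 8.319/1 = 8.319
Smallest n/ν is A → limiting reagent.
n(L) produced = (1/3) × 18.50 = 6.167 mol
Step 2:
n(L) available = 6.167 mol
n(X) = 130.3 / 97.50 = 1.336 mol
n/ν for L = 6.167/3 = 2.056
n/ν for X = 1.336/1 = 1.336
Smallest n/ν is X → limiting reagent.
n(Z) = (3/1) × 1.336 = 4.008 mol

4.01 mol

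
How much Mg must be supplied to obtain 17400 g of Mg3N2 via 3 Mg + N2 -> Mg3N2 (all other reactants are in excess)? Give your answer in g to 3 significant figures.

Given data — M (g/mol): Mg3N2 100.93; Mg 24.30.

n(Mg3N2) = 17400 / 100.93 = 172.4 mol
n(Mg) = (3/1) × 172.4 = 517.2 mol
mass = 517.2 × 24.30 = 12570 g

12600 g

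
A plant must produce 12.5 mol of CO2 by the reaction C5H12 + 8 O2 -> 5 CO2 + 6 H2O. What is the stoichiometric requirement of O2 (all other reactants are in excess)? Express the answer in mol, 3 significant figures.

n(CO2) = 12.50 mol
n(O2) = (8/5) × 12.50 = 20.00 mol

20.0 mol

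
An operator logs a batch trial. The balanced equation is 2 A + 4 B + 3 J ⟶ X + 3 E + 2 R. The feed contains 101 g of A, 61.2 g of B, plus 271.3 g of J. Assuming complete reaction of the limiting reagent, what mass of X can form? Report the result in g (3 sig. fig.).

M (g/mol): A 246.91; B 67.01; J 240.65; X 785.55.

161 g

n(A) = 101.0 / 246.91 = 0.4091 mol
n(B) = 61.20 / 67.01 = 0.9133 mol
n(J) = 271.3 / 240.65 = 1.127 mol
n/ν for A = 0.4091/2 = 0.2046
n/ν for B = 0.9133/4 = 0.2283
n/ν for J = 1.127/3 = 0.3757
Smallest n/ν is A → limiting reagent.
n(X) = (1/2) × 0.4091 = 0.2046 mol
mass = 0.2046 × 785.55 = 160.7 g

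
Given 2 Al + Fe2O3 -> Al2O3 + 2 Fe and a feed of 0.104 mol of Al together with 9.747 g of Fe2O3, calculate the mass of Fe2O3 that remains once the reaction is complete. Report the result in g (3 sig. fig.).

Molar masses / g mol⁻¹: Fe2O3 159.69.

1.44 g

n(Al) = 0.1040 mol
n(Fe2O3) = 9.747 / 159.69 = 0.06104 mol
n/ν → Al: 0.05200, Fe2O3: 0.06104; Al is limiting.
Fe2O3 consumed = (1/2) × 0.1040 = 0.05200 mol
Fe2O3 remaining = 0.06104 − 0.05200 = 0.009040 mol
mass = 0.009040 × 159.69 = 1.444 g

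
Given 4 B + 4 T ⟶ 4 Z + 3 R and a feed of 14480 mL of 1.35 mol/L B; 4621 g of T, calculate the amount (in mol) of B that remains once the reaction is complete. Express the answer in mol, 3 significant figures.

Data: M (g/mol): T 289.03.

3.56 mol

n(B) = 1.35 × 14480/1000 = 19.55 mol
n(T) = 4621 / 289.03 = 15.99 mol
n/ν for B = 19.55/4 = 4.888
n/ν for T = 15.99/4 = 3.998
Smallest n/ν is T → limiting reagent.
B consumed = (4/4) × 15.99 = 15.99 mol
B remaining = 19.55 − 15.99 = 3.560 mol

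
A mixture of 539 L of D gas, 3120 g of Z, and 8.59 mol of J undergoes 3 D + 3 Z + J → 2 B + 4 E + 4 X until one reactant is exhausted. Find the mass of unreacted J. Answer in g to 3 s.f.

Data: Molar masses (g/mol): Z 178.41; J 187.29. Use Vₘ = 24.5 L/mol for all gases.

n(D) = 539.0 / 24.5 = 22.00 mol
n(Z) = 3120 / 178.41 = 17.49 mol
n(J) = 8.590 mol
n/ν → D: 7.333, Z: 5.830, J: 8.590; Z is limiting.
J consumed = (1/3) × 17.49 = 5.830 mol
J remaining = 8.590 − 5.830 = 2.760 mol
mass = 2.760 × 187.29 = 516.9 g

517 g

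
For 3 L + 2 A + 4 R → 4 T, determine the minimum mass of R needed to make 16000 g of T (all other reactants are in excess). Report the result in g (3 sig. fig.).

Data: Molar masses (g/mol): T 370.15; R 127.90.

5530 g

n(T) = 16000 / 370.15 = 43.23 mol
n(R) = (4/4) × 43.23 = 43.23 mol
mass = 43.23 × 127.90 = 5529 g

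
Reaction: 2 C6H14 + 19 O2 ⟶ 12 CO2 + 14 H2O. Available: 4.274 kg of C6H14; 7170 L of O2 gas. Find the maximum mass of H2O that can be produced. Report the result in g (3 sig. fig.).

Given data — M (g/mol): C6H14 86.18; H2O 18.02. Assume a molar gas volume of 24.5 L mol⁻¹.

3890 g

n(C6H14) = 4.274×1000 / 86.18 = 49.59 mol
n(O2) = 7170 / 24.5 = 292.7 mol
n/ν for C6H14 = 49.59/2 = 24.80
n/ν for O2 = 292.7/19 = 15.41
Smallest n/ν is O2 → limiting reagent.
n(H2O) = (14/19) × 292.7 = 215.7 mol
mass = 215.7 × 18.02 = 3887 g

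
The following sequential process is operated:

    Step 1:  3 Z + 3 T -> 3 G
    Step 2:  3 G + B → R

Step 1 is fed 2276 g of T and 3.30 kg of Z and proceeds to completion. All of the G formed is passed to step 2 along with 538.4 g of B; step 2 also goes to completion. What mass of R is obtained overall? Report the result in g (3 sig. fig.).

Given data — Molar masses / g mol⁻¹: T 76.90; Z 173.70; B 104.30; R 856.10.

Step 1:
n(T) = 2276 / 76.90 = 29.60 mol
n(Z) = 3.300×1000 / 173.70 = 19.00 mol
n/ν → T: 9.867, Z: 6.333; Z is limiting.
n(G) produced = (3/3) × 19.00 = 19.00 mol
Step 2:
n(G) available = 19.00 mol
n(B) = 538.4 / 104.30 = 5.162 mol
n/ν → G: 6.333, B: 5.162; B is limiting.
n(R) = (1/1) × 5.162 = 5.162 mol
mass = 5.162 × 856.10 = 4419 g

4420 g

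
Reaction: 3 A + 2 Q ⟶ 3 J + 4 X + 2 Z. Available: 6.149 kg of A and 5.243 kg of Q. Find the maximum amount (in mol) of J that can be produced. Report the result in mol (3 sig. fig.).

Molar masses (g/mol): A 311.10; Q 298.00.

n(A) = 6.149×1000 / 311.10 = 19.77 mol
n(Q) = 5.243×1000 / 298.00 = 17.59 mol
n/ν for A = 19.77/3 = 6.590
n/ν for Q = 17.59/2 = 8.795
Smallest n/ν is A → limiting reagent.
n(J) = (3/3) × 19.77 = 19.77 mol

19.8 mol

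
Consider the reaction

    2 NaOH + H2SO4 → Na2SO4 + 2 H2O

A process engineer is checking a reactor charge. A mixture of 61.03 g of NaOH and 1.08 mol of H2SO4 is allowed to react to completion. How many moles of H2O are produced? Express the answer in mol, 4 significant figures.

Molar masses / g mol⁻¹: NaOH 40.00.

n(NaOH) = 61.03 / 40.00 = 1.526 mol
n(H2SO4) = 1.080 mol
n/ν for NaOH = 1.526/2 = 0.7630
n/ν for H2SO4 = 1.080/1 = 1.080
Smallest n/ν is NaOH → limiting reagent.
n(H2O) = (2/2) × 1.526 = 1.526 mol

1.526 mol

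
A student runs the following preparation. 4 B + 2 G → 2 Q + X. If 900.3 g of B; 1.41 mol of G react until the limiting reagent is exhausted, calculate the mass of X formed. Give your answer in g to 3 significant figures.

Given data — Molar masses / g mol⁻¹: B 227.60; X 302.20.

213 g

n(B) = 900.3 / 227.60 = 3.956 mol
n(G) = 1.410 mol
n/ν → B: 0.9890, G: 0.7050; G is limiting.
n(X) = (1/2) × 1.410 = 0.7050 mol
mass = 0.7050 × 302.20 = 213.1 g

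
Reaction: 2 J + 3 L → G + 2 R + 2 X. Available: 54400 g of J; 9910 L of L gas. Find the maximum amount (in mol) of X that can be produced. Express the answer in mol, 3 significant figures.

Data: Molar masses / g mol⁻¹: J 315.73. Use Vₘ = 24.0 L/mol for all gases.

n(J) = 54400 / 315.73 = 172.3 mol
n(L) = 9910 / 24.0 = 412.9 mol
n/ν → J: 86.15, L: 137.6; J is limiting.
n(X) = (2/2) × 172.3 = 172.3 mol

172 mol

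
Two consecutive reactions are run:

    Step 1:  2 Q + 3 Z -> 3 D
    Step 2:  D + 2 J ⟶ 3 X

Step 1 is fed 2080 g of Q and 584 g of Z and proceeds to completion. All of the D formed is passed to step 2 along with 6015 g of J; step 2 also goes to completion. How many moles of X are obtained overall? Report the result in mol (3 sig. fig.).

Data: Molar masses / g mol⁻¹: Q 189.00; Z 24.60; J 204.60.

Step 1:
n(Q) = 2080 / 189.00 = 11.01 mol
n(Z) = 584.0 / 24.60 = 23.74 mol
n/ν for Q = 11.01/2 = 5.505
n/ν for Z = 23.74/3 = 7.913
Smallest n/ν is Q → limiting reagent.
n(D) produced = (3/2) × 11.01 = 16.52 mol
Step 2:
n(D) available = 16.52 mol
n(J) = 6015 / 204.60 = 29.40 mol
n/ν for D = 16.52/1 = 16.52
n/ν for J = 29.40/2 = 14.70
Smallest n/ν is J → limiting reagent.
n(X) = (3/2) × 29.40 = 44.10 mol

44.1 mol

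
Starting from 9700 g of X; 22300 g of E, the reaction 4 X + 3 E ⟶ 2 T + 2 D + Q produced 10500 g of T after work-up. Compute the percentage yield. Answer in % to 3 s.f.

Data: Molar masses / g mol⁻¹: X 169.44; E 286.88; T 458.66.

80.0 %

n(X) = 9700 / 169.44 = 57.25 mol
n(E) = 22300 / 286.88 = 77.73 mol
n/ν → X: 14.31, E: 25.91; X is limiting.
theoretical n(T) = (2/4) × 57.25 = 28.63 mol → 13130 g
% yield = 10500 / 13130 × 100 = 79.97 %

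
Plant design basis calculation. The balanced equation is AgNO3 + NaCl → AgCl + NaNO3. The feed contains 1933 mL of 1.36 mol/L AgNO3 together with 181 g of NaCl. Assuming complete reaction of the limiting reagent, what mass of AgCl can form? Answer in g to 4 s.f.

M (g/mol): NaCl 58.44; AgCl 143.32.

376.8 g

n(AgNO3) = 1.36 × 1933/1000 = 2.629 mol
n(NaCl) = 181.0 / 58.44 = 3.097 mol
n/ν for AgNO3 = 2.629/1 = 2.629
n/ν for NaCl = 3.097/1 = 3.097
Smallest n/ν is AgNO3 → limiting reagent.
n(AgCl) = (1/1) × 2.629 = 2.629 mol
mass = 2.629 × 143.32 = 376.8 g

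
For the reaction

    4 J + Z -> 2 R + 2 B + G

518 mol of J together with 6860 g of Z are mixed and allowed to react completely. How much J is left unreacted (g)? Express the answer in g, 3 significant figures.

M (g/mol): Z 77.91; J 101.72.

n(J) = 518.0 mol
n(Z) = 6860 / 77.91 = 88.05 mol
n/ν for J = 518.0/4 = 129.5
n/ν for Z = 88.05/1 = 88.05
Smallest n/ν is Z → limiting reagent.
J consumed = (4/1) × 88.05 = 352.2 mol
J remaining = 518.0 − 352.2 = 165.8 mol
mass = 165.8 × 101.72 = 16870 g

16900 g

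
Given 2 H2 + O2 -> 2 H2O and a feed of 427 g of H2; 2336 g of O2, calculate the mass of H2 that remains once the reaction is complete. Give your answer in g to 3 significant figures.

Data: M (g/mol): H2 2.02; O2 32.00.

n(H2) = 427.0 / 2.02 = 211.4 mol
n(O2) = 2336 / 32.00 = 73.00 mol
n/ν for H2 = 211.4/2 = 105.7
n/ν for O2 = 73.00/1 = 73.00
Smallest n/ν is O2 → limiting reagent.
H2 consumed = (2/1) × 73.00 = 146.0 mol
H2 remaining = 211.4 − 146.0 = 65.40 mol
mass = 65.40 × 2.02 = 132.1 g

132 g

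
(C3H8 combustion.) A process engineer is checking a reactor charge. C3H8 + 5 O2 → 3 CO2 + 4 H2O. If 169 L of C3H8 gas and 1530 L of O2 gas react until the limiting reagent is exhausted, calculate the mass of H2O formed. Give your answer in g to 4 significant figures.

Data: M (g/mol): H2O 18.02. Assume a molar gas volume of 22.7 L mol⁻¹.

536.6 g

n(C3H8) = 169.0 / 22.7 = 7.445 mol
n(O2) = 1530 / 22.7 = 67.40 mol
n/ν → C3H8: 7.445, O2: 13.48; C3H8 is limiting.
n(H2O) = (4/1) × 7.445 = 29.78 mol
mass = 29.78 × 18.02 = 536.6 g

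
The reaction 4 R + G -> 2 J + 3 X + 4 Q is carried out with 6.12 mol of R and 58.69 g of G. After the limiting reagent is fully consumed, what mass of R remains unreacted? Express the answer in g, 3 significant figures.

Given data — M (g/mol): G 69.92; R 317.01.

876 g

n(R) = 6.120 mol
n(G) = 58.69 / 69.92 = 0.8394 mol
n/ν for R = 6.120/4 = 1.530
n/ν for G = 0.8394/1 = 0.8394
Smallest n/ν is G → limiting reagent.
R consumed = (4/1) × 0.8394 = 3.358 mol
R remaining = 6.120 − 3.358 = 2.762 mol
mass = 2.762 × 317.01 = 875.6 g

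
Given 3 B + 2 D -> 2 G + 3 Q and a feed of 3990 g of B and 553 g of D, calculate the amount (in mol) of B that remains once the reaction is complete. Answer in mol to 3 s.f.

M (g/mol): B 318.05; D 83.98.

2.67 mol

n(B) = 3990 / 318.05 = 12.55 mol
n(D) = 553.0 / 83.98 = 6.585 mol
n/ν for B = 12.55/3 = 4.183
n/ν for D = 6.585/2 = 3.293
Smallest n/ν is D → limiting reagent.
B consumed = (3/2) × 6.585 = 9.878 mol
B remaining = 12.55 − 9.878 = 2.672 mol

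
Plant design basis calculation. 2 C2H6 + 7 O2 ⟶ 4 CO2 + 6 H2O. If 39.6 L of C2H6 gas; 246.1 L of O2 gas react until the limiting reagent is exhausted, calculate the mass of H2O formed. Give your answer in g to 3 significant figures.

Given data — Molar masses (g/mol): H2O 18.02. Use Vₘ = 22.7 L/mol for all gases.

94.3 g

n(C2H6) = 39.60 / 22.7 = 1.744 mol
n(O2) = 246.1 / 22.7 = 10.84 mol
n/ν → C2H6: 0.8720, O2: 1.549; C2H6 is limiting.
n(H2O) = (6/2) × 1.744 = 5.232 mol
mass = 5.232 × 18.02 = 94.28 g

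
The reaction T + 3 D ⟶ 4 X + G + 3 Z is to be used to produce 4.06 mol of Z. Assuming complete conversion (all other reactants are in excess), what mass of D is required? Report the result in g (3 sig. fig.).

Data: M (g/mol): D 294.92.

n(Z) = 4.060 mol
n(D) = (3/3) × 4.060 = 4.060 mol
mass = 4.060 × 294.92 = 1197 g

1200 g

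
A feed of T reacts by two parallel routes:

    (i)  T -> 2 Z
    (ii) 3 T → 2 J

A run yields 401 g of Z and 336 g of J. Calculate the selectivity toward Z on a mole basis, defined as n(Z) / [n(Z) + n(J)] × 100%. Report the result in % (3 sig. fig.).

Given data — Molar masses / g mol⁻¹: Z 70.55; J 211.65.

78.2 %

n(Z) = 401 / 70.55 = 5.684 mol
n(J) = 336 / 211.65 = 1.588 mol
selectivity = 5.684/(5.684+1.588) × 100 = 78.16 %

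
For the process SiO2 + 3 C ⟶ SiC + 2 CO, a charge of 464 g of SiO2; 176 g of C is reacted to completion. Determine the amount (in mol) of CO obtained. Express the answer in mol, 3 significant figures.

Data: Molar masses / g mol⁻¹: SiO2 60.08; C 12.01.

n(SiO2) = 464.0 / 60.08 = 7.723 mol
n(C) = 176.0 / 12.01 = 14.65 mol
n/ν for SiO2 = 7.723/1 = 7.723
n/ν for C = 14.65/3 = 4.883
Smallest n/ν is C → limiting reagent.
n(CO) = (2/3) × 14.65 = 9.767 mol

9.77 mol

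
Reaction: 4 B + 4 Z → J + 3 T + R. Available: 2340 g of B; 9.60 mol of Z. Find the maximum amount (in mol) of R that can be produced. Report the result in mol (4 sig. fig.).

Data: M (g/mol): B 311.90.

1.876 mol

n(B) = 2340 / 311.90 = 7.502 mol
n(Z) = 9.600 mol
n/ν for B = 7.502/4 = 1.876
n/ν for Z = 9.600/4 = 2.400
Smallest n/ν is B → limiting reagent.
n(R) = (1/4) × 7.502 = 1.876 mol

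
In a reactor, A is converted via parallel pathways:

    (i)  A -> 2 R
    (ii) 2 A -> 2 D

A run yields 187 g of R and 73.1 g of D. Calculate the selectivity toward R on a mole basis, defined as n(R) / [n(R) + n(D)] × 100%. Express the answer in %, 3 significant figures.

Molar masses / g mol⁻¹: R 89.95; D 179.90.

n(R) = 187 / 89.95 = 2.079 mol
n(D) = 73.1 / 179.90 = 0.4063 mol
selectivity = 2.079/(2.079+0.4063) × 100 = 83.65 %

83.7 %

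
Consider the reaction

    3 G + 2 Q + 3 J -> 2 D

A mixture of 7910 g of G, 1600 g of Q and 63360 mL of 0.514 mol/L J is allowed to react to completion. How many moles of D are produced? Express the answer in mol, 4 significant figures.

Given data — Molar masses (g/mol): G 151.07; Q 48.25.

21.71 mol

n(G) = 7910 / 151.07 = 52.36 mol
n(Q) = 1600 / 48.25 = 33.16 mol
n(J) = 0.514 × 63360/1000 = 32.57 mol
n/ν for G = 52.36/3 = 17.45
n/ν for Q = 33.16/2 = 16.58
n/ν for J = 32.57/3 = 10.86
Smallest n/ν is J → limiting reagent.
n(D) = (2/3) × 32.57 = 21.71 mol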